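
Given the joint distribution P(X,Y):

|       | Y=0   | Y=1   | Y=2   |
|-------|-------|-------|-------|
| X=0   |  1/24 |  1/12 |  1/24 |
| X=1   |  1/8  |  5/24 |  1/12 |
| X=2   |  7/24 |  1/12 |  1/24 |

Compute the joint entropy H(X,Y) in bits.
2.8343 bits

H(X,Y) = -Σ_{x,y} P(x,y) log₂ P(x,y). Per-cell terms -P(x,y)·log₂P(x,y):
  X=0: 0.19104, 0.29875, 0.19104
  X=1: 0.37500, 0.47147, 0.29875
  X=2: 0.51847, 0.29875, 0.19104
Sum of the 9 terms: H(X,Y) = 2.8343 bits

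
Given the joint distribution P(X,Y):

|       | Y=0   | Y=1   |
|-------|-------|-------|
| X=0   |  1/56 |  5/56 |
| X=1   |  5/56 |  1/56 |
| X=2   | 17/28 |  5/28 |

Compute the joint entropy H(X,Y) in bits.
1.7107 bits

H(X,Y) = -Σ_{x,y} P(x,y) log₂ P(x,y). Per-cell terms -P(x,y)·log₂P(x,y):
  X=0: 0.1037, 0.3112
  X=1: 0.3112, 0.1037
  X=2: 0.4371, 0.4438
Sum of the 6 terms: H(X,Y) = 1.7107 bits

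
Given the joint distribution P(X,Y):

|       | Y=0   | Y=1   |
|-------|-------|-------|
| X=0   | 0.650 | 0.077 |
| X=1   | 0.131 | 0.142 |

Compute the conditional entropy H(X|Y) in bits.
0.7145 bits

H(X|Y) = H(X,Y) - H(Y)

H(X,Y) = -Σ_{x,y} P(x,y) log₂ P(x,y). Per-cell terms -P(x,y)·log₂P(x,y):
  X=0: 0.4040, 0.2848
  X=1: 0.3841, 0.3999
Sum of the 4 terms: H(X,Y) = 1.4728 bits

Marginal of Y (column sums):
  P(Y=0) = 0.650 + 0.131 = 0.781
  P(Y=1) = 0.077 + 0.142 = 0.219
H(Y) = -[0.781·log₂(0.781) + 0.219·log₂(0.219)]
  = 0.2785 + 0.4798 = 0.7583 bits

H(X|Y) = H(X,Y) - H(Y) = 1.4728 - 0.7583 = 0.7145 bits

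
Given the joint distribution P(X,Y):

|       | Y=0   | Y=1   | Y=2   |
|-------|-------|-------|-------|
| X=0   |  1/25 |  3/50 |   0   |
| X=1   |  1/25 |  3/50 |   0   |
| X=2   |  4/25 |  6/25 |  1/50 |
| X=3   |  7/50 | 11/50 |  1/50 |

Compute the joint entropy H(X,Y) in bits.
2.8792 bits

H(X,Y) = -Σ_{x,y} P(x,y) log₂ P(x,y). Per-cell terms -P(x,y)·log₂P(x,y):
  X=0: 0.1858, 0.2435, 0.0000
  X=1: 0.1858, 0.2435, 0.0000
  X=2: 0.4230, 0.4941, 0.1129
  X=3: 0.3971, 0.4806, 0.1129
  (cells with P = 0 contribute 0)
Sum of the 12 terms: H(X,Y) = 2.8792 bits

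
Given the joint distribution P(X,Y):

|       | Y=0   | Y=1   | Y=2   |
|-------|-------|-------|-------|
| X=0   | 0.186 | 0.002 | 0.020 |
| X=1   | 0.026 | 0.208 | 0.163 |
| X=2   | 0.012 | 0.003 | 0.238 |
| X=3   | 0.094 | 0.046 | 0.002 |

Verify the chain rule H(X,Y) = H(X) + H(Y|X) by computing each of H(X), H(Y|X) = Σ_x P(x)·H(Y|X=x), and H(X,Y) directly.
H(X) = 1.9018 bits, H(Y|X) = 0.8525 bits, H(X,Y) = 2.7544 bits

Marginal of X (row sums):
  P(X=0) = 0.186 + 0.002 + 0.020 = 0.208
  P(X=1) = 0.026 + 0.208 + 0.163 = 0.397
  P(X=2) = 0.012 + 0.003 + 0.238 = 0.253
  P(X=3) = 0.094 + 0.046 + 0.002 = 0.142
H(X) = -[0.208·log₂(0.208) + 0.397·log₂(0.397) + 0.253·log₂(0.253) + 0.142·log₂(0.142)]
  = 0.4712 + 0.5291 + 0.5016 + 0.3999 = 1.9018 bits

H(Y|X) = Σ_x P(x)·H(Y|X=x):
  X=0: P(X=0) = 0.208, P(Y|X=0) = (93/104, 1/104, 5/52) → H(Y|X=0) = 0.5335
  X=1: P(X=1) = 0.397, P(Y|X=1) = (26/397, 208/397, 163/397) → H(Y|X=1) = 1.2734
  X=2: P(X=2) = 0.253, P(Y|X=2) = (12/253, 3/253, 238/253) → H(Y|X=2) = 0.3674
  X=3: P(X=3) = 0.142, P(Y|X=3) = (47/71, 23/71, 1/71) → H(Y|X=3) = 1.0074
H(Y|X) = 0.208·0.5335 + 0.397·1.2734 + 0.253·0.3674 + 0.142·1.0074 = 0.8525 bits

H(X,Y) = -Σ_{x,y} P(x,y) log₂ P(x,y). Per-cell terms -P(x,y)·log₂P(x,y):
  X=0: 0.4514, 0.0179, 0.1129
  X=1: 0.1369, 0.4712, 0.4266
  X=2: 0.0766, 0.0251, 0.4929
  X=3: 0.3207, 0.2043, 0.0179
Sum of the 12 terms: H(X,Y) = 2.7544 bits

Chain rule check:
  H(X) + H(Y|X) = 1.9018 + 0.8525 = 2.7543 bits
  H(X,Y) = 2.7544 bits
✓ Chain rule verified (Δ = 0.0001 is 4-dp rounding noise: each of the three values was rounded independently).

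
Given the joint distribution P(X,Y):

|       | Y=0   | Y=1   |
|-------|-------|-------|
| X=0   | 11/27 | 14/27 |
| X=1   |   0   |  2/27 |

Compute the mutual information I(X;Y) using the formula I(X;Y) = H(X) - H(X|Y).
0.0588 bits

I(X;Y) = H(X) - H(X|Y)

Marginal of X (row sums):
  P(X=0) = 11/27 + 14/27 = 25/27
  P(X=1) = 0 + 2/27 = 2/27
H(X) = -[(25/27)·log₂(25/27) + (2/27)·log₂(2/27)]
  = 0.1028 + 0.2781 = 0.3809 bits

Marginal of Y (column sums):
  P(Y=0) = 11/27 + 0 = 11/27
  P(Y=1) = 14/27 + 2/27 = 16/27
H(X|Y) = Σ_y P(y)·H(X|Y=y):
  Y=0: P(Y=0) = 11/27, P(X|Y=0) = (1, 0) → H(X|Y=0) = 0.0000
  Y=1: P(Y=1) = 16/27, P(X|Y=1) = (7/8, 1/8) → H(X|Y=1) = 0.5436
H(X|Y) = (11/27)·0.0000 + (16/27)·0.5436 = 0.3221 bits

I(X;Y) = H(X) - H(X|Y) = 0.3809 - 0.3221 = 0.0588 bits

Cross-check via I(X;Y) = H(X) + H(Y) - H(X,Y): computing H(Y) from the column sums and H(X,Y) from the 4 cells in the same way gives H(Y) = 0.9751 bits and H(X,Y) = 1.2972 bits, so
I(X;Y) = 0.3809 + 0.9751 - 1.2972 = 0.0588 bits ✓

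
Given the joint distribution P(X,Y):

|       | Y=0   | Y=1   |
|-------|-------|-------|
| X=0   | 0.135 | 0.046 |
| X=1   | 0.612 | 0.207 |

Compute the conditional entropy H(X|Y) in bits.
0.6823 bits

H(X|Y) = H(X,Y) - H(Y)

H(X,Y) = -Σ_{x,y} P(x,y) log₂ P(x,y). Per-cell terms -P(x,y)·log₂P(x,y):
  X=0: 0.39001, 0.20434
  X=1: 0.43354, 0.47037
Sum of the 4 terms: H(X,Y) = 1.4983 bits

Marginal of Y (column sums):
  P(Y=0) = 0.135 + 0.612 = 0.747
  P(Y=1) = 0.046 + 0.207 = 0.253
H(Y) = -[0.747·log₂(0.747) + 0.253·log₂(0.253)]
  = 0.31435 + 0.50165 = 0.8160 bits

H(X|Y) = H(X,Y) - H(Y) = 1.4983 - 0.8160 = 0.6823 bits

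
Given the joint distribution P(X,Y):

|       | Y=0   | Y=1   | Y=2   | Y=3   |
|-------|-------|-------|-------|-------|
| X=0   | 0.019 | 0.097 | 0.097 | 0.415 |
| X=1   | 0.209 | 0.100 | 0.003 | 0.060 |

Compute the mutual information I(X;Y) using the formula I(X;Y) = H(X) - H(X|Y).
0.3815 bits

I(X;Y) = H(X) - H(X|Y)

Marginal of X (row sums):
  P(X=0) = 0.019 + 0.097 + 0.097 + 0.415 = 0.628
  P(X=1) = 0.209 + 0.100 + 0.003 + 0.060 = 0.372
H(X) = -[0.628·log₂(0.628) + 0.372·log₂(0.372)]
  = 0.4215 + 0.5307 = 0.9522 bits

Marginal of Y (column sums):
  P(Y=0) = 0.019 + 0.209 = 0.228
  P(Y=1) = 0.097 + 0.100 = 0.197
  P(Y=2) = 0.097 + 0.003 = 0.100
  P(Y=3) = 0.415 + 0.060 = 0.475
H(X|Y) = Σ_y P(y)·H(X|Y=y):
  Y=0: P(Y=0) = 0.228, P(X|Y=0) = (1/12, 11/12) → H(X|Y=0) = 0.4138
  Y=1: P(Y=1) = 0.197, P(X|Y=1) = (97/197, 100/197) → H(X|Y=1) = 0.9998
  Y=2: P(Y=2) = 0.100, P(X|Y=2) = (97/100, 3/100) → H(X|Y=2) = 0.1944
  Y=3: P(Y=3) = 0.475, P(X|Y=3) = (83/95, 12/95) → H(X|Y=3) = 0.5472
H(X|Y) = 0.228·0.4138 + 0.197·0.9998 + 0.100·0.1944 + 0.475·0.5472 = 0.5707 bits

I(X;Y) = H(X) - H(X|Y) = 0.9522 - 0.5707 = 0.3815 bits

Cross-check via I(X;Y) = H(X) + H(Y) - H(X,Y): computing H(Y) from the column sums and H(X,Y) from the 8 cells in the same way gives H(Y) = 1.7904 bits and H(X,Y) = 2.3611 bits, so
I(X;Y) = 0.9522 + 1.7904 - 2.3611 = 0.3815 bits ✓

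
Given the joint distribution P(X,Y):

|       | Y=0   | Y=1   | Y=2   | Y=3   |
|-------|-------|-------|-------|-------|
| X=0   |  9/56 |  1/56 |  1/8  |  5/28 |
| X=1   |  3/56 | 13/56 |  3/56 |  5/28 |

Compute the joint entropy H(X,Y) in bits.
2.7317 bits

H(X,Y) = -Σ_{x,y} P(x,y) log₂ P(x,y). Per-cell terms -P(x,y)·log₂P(x,y):
  X=0: 0.4239, 0.1037, 0.3750, 0.4438
  X=1: 0.2262, 0.4891, 0.2262, 0.4438
Sum of the 8 terms: H(X,Y) = 2.7317 bits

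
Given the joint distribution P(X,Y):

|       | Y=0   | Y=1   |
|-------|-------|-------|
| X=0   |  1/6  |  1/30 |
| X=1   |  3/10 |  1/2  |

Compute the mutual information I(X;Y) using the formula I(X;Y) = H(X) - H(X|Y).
0.1032 bits

I(X;Y) = H(X) - H(X|Y)

Marginal of X (row sums):
  P(X=0) = 1/6 + 1/30 = 1/5
  P(X=1) = 3/10 + 1/2 = 4/5
H(X) = -[(1/5)·log₂(1/5) + (4/5)·log₂(4/5)]
  = 0.4644 + 0.2575 = 0.7219 bits

Marginal of Y (column sums):
  P(Y=0) = 1/6 + 3/10 = 7/15
  P(Y=1) = 1/30 + 1/2 = 8/15
H(X|Y) = Σ_y P(y)·H(X|Y=y):
  Y=0: P(Y=0) = 7/15, P(X|Y=0) = (5/14, 9/14) → H(X|Y=0) = 0.9403
  Y=1: P(Y=1) = 8/15, P(X|Y=1) = (1/16, 15/16) → H(X|Y=1) = 0.3373
H(X|Y) = (7/15)·0.9403 + (8/15)·0.3373 = 0.6187 bits

I(X;Y) = H(X) - H(X|Y) = 0.7219 - 0.6187 = 0.1032 bits

Cross-check via I(X;Y) = H(X) + H(Y) - H(X,Y): computing H(Y) from the column sums and H(X,Y) from the 4 cells in the same way gives H(Y) = 0.9968 bits and H(X,Y) = 1.6155 bits, so
I(X;Y) = 0.7219 + 0.9968 - 1.6155 = 0.1032 bits ✓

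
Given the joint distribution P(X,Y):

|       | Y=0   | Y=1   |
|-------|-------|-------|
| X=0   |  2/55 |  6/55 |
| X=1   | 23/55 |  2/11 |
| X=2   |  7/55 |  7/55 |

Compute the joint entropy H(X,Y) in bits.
2.2527 bits

H(X,Y) = -Σ_{x,y} P(x,y) log₂ P(x,y). Per-cell terms -P(x,y)·log₂P(x,y):
  X=0: 0.173868, 0.348698
  X=1: 0.525988, 0.447169
  X=2: 0.378510, 0.378510
Sum of the 6 terms: H(X,Y) = 2.2527 bits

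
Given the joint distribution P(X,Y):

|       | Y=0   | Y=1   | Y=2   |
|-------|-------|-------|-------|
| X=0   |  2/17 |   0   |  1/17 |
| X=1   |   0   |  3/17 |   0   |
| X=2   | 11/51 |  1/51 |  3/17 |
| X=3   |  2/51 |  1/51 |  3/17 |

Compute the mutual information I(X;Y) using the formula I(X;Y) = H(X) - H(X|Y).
0.6251 bits

I(X;Y) = H(X) - H(X|Y)

Marginal of X (row sums):
  P(X=0) = 2/17 + 0 + 1/17 = 3/17
  P(X=1) = 0 + 3/17 + 0 = 3/17
  P(X=2) = 11/51 + 1/51 + 3/17 = 7/17
  P(X=3) = 2/51 + 1/51 + 3/17 = 4/17
H(X) = -[(3/17)·log₂(3/17) + (3/17)·log₂(3/17) + (7/17)·log₂(7/17) + (4/17)·log₂(4/17)]
  = 0.4416 + 0.4416 + 0.5271 + 0.4912 = 1.9015 bits

Marginal of Y (column sums):
  P(Y=0) = 2/17 + 0 + 11/51 + 2/51 = 19/51
  P(Y=1) = 0 + 3/17 + 1/51 + 1/51 = 11/51
  P(Y=2) = 1/17 + 0 + 3/17 + 3/17 = 7/17
H(X|Y) = Σ_y P(y)·H(X|Y=y):
  Y=0: P(Y=0) = 19/51, P(X|Y=0) = (6/19, 0, 11/19, 2/19) → H(X|Y=0) = 1.3235
  Y=1: P(Y=1) = 11/51, P(X|Y=1) = (0, 9/11, 1/11, 1/11) → H(X|Y=1) = 0.8659
  Y=2: P(Y=2) = 7/17, P(X|Y=2) = (1/7, 0, 3/7, 3/7) → H(X|Y=2) = 1.4488
H(X|Y) = (19/51)·1.3235 + (11/51)·0.8659 + (7/17)·1.4488 = 1.2764 bits

I(X;Y) = H(X) - H(X|Y) = 1.9015 - 1.2764 = 0.6251 bits

Cross-check via I(X;Y) = H(X) + H(Y) - H(X,Y): computing H(Y) from the column sums and H(X,Y) from the 12 cells in the same way gives H(Y) = 1.5351 bits and H(X,Y) = 2.8115 bits, so
I(X;Y) = 1.9015 + 1.5351 - 2.8115 = 0.6251 bits ✓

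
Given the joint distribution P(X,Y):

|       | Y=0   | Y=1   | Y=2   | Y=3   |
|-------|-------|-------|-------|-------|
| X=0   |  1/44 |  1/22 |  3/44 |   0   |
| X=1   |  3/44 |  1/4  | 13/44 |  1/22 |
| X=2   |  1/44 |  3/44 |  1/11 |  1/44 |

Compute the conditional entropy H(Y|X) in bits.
1.6476 bits

H(Y|X) = H(X,Y) - H(X)

H(X,Y) = -Σ_{x,y} P(x,y) log₂ P(x,y). Per-cell terms -P(x,y)·log₂P(x,y):
  X=0: 0.12408, 0.20270, 0.26417, 0.00000
  X=1: 0.26417, 0.50000, 0.51970, 0.20270
  X=2: 0.12408, 0.26417, 0.31449, 0.12408
  (cells with P = 0 contribute 0)
Sum of the 12 terms: H(X,Y) = 2.9043 bits

Marginal of X (row sums):
  P(X=0) = 1/44 + 1/22 + 3/44 + 0 = 3/22
  P(X=1) = 3/44 + 1/4 + 13/44 + 1/22 = 29/44
  P(X=2) = 1/44 + 3/44 + 1/11 + 1/44 = 9/44
H(X) = -[(3/22)·log₂(3/22) + (29/44)·log₂(29/44) + (9/44)·log₂(9/44)]
  = 0.39197 + 0.39641 + 0.46831 = 1.2567 bits

H(Y|X) = H(X,Y) - H(X) = 2.9043 - 1.2567 = 1.6476 bits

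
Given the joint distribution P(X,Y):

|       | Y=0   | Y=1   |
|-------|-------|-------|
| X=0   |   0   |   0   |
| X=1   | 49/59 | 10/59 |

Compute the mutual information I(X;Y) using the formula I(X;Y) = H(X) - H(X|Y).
0.0000 bits

I(X;Y) = H(X) - H(X|Y)

Marginal of X (row sums):
  P(X=0) = 0 + 0 = 0
  P(X=1) = 49/59 + 10/59 = 1
H(X) = -[1·log₂(1)]   (outcomes with P = 0 contribute 0)
  = 0.0000 bits

Marginal of Y (column sums):
  P(Y=0) = 0 + 49/59 = 49/59
  P(Y=1) = 0 + 10/59 = 10/59
H(X|Y) = Σ_y P(y)·H(X|Y=y):
  Y=0: P(Y=0) = 49/59, P(X|Y=0) = (0, 1) → H(X|Y=0) = 0.0000
  Y=1: P(Y=1) = 10/59, P(X|Y=1) = (0, 1) → H(X|Y=1) = 0.0000
H(X|Y) = (49/59)·0.0000 + (10/59)·0.0000 = 0.0000 bits

I(X;Y) = H(X) - H(X|Y) = 0.0000 - 0.0000 = 0.0000 bits

Cross-check via I(X;Y) = H(X) + H(Y) - H(X,Y): computing H(Y) from the column sums and H(X,Y) from the 4 cells in the same way gives H(Y) = 0.6565 bits and H(X,Y) = 0.6565 bits, so
I(X;Y) = 0.0000 + 0.6565 - 0.6565 = 0.0000 bits ✓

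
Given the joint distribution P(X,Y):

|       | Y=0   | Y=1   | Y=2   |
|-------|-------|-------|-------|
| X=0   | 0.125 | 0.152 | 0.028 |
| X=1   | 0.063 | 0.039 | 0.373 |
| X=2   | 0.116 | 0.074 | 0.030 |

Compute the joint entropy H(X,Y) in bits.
2.6873 bits

H(X,Y) = -Σ_{x,y} P(x,y) log₂ P(x,y). Per-cell terms -P(x,y)·log₂P(x,y):
  X=0: 0.3750, 0.4131, 0.1444
  X=1: 0.2513, 0.1825, 0.5307
  X=2: 0.3605, 0.2780, 0.1518
Sum of the 9 terms: H(X,Y) = 2.6873 bits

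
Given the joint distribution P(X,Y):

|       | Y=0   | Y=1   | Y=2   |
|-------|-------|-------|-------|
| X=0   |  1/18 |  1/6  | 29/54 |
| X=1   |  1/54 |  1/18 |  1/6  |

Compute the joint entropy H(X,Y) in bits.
1.9132 bits

H(X,Y) = -Σ_{x,y} P(x,y) log₂ P(x,y). Per-cell terms -P(x,y)·log₂P(x,y):
  X=0: 0.23166, 0.43083, 0.48167
  X=1: 0.10657, 0.23166, 0.43083
Sum of the 6 terms: H(X,Y) = 1.9132 bits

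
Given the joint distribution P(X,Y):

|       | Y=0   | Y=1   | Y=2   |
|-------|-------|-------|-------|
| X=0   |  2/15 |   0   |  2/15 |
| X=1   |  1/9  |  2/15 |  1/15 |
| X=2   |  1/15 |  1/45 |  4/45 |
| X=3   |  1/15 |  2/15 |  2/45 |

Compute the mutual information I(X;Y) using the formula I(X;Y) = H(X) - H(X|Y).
0.2328 bits

I(X;Y) = H(X) - H(X|Y)

Marginal of X (row sums):
  P(X=0) = 2/15 + 0 + 2/15 = 4/15
  P(X=1) = 1/9 + 2/15 + 1/15 = 14/45
  P(X=2) = 1/15 + 1/45 + 4/45 = 8/45
  P(X=3) = 1/15 + 2/15 + 2/45 = 11/45
H(X) = -[(4/15)·log₂(4/15) + (14/45)·log₂(14/45) + (8/45)·log₂(8/45) + (11/45)·log₂(11/45)]
  = 0.5085 + 0.5241 + 0.4430 + 0.4968 = 1.9724 bits

Marginal of Y (column sums):
  P(Y=0) = 2/15 + 1/9 + 1/15 + 1/15 = 17/45
  P(Y=1) = 0 + 2/15 + 1/45 + 2/15 = 13/45
  P(Y=2) = 2/15 + 1/15 + 4/45 + 2/45 = 1/3
H(X|Y) = Σ_y P(y)·H(X|Y=y):
  Y=0: P(Y=0) = 17/45, P(X|Y=0) = (6/17, 5/17, 3/17, 3/17) → H(X|Y=0) = 1.9328
  Y=1: P(Y=1) = 13/45, P(X|Y=1) = (0, 6/13, 1/13, 6/13) → H(X|Y=1) = 1.3143
  Y=2: P(Y=2) = 1/3, P(X|Y=2) = (2/5, 1/5, 4/15, 2/15) → H(X|Y=2) = 1.8892
H(X|Y) = (17/45)·1.9328 + (13/45)·1.3143 + (1/3)·1.8892 = 1.7396 bits

I(X;Y) = H(X) - H(X|Y) = 1.9724 - 1.7396 = 0.2328 bits

Cross-check via I(X;Y) = H(X) + H(Y) - H(X,Y): computing H(Y) from the column sums and H(X,Y) from the 12 cells in the same way gives H(Y) = 1.5764 bits and H(X,Y) = 3.3160 bits, so
I(X;Y) = 1.9724 + 1.5764 - 3.3160 = 0.2328 bits ✓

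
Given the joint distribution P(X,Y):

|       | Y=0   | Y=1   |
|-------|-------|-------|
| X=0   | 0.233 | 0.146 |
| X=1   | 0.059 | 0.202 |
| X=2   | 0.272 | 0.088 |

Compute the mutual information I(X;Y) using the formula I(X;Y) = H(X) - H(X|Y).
0.1336 bits

I(X;Y) = H(X) - H(X|Y)

Marginal of X (row sums):
  P(X=0) = 0.233 + 0.146 = 0.379
  P(X=1) = 0.059 + 0.202 = 0.261
  P(X=2) = 0.272 + 0.088 = 0.360
H(X) = -[0.379·log₂(0.379) + 0.261·log₂(0.261) + 0.360·log₂(0.360)]
  = 0.530498 + 0.505786 + 0.530615 = 1.56690 bits

Marginal of Y (column sums):
  P(Y=0) = 0.233 + 0.059 + 0.272 = 0.564
  P(Y=1) = 0.146 + 0.202 + 0.088 = 0.436
H(X|Y) = Σ_y P(y)·H(X|Y=y):
  Y=0: P(Y=0) = 0.564, P(X|Y=0) = (233/564, 59/564, 68/141) → H(X|Y=0) = 1.374975
  Y=1: P(Y=1) = 0.436, P(X|Y=1) = (73/218, 101/218, 22/109) → H(X|Y=1) = 1.508774
H(X|Y) = 0.564·1.374975 + 0.436·1.508774 = 1.43331 bits

I(X;Y) = H(X) - H(X|Y) = 1.56690 - 1.43331 = 0.1336 bits

Cross-check via I(X;Y) = H(X) + H(Y) - H(X,Y): computing H(Y) from the column sums and H(X,Y) from the 6 cells in the same way gives H(Y) = 0.98815 bits and H(X,Y) = 2.42146 bits, so
I(X;Y) = 1.56690 + 0.98815 - 2.42146 = 0.1336 bits ✓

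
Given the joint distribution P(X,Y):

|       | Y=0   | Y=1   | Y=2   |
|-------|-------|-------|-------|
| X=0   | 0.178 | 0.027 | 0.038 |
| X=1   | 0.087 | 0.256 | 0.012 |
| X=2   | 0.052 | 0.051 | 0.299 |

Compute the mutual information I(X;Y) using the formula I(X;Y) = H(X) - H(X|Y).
0.5277 bits

I(X;Y) = H(X) - H(X|Y)

Marginal of X (row sums):
  P(X=0) = 0.178 + 0.027 + 0.038 = 0.243
  P(X=1) = 0.087 + 0.256 + 0.012 = 0.355
  P(X=2) = 0.052 + 0.051 + 0.299 = 0.402
H(X) = -[0.243·log₂(0.243) + 0.355·log₂(0.355) + 0.402·log₂(0.402)]
  = 0.4960 + 0.5304 + 0.5285 = 1.5549 bits

Marginal of Y (column sums):
  P(Y=0) = 0.178 + 0.087 + 0.052 = 0.317
  P(Y=1) = 0.027 + 0.256 + 0.051 = 0.334
  P(Y=2) = 0.038 + 0.012 + 0.299 = 0.349
H(X|Y) = Σ_y P(y)·H(X|Y=y):
  Y=0: P(Y=0) = 0.317, P(X|Y=0) = (178/317, 87/317, 52/317) → H(X|Y=0) = 1.4073
  Y=1: P(Y=1) = 0.334, P(X|Y=1) = (27/334, 128/167, 51/334) → H(X|Y=1) = 1.0014
  Y=2: P(Y=2) = 0.349, P(X|Y=2) = (38/349, 12/349, 299/349) → H(X|Y=2) = 0.7066
H(X|Y) = 0.317·1.4073 + 0.334·1.0014 + 0.349·0.7066 = 1.0272 bits

I(X;Y) = H(X) - H(X|Y) = 1.5549 - 1.0272 = 0.5277 bits

Cross-check via I(X;Y) = H(X) + H(Y) - H(X,Y): computing H(Y) from the column sums and H(X,Y) from the 9 cells in the same way gives H(Y) = 1.5839 bits and H(X,Y) = 2.6111 bits, so
I(X;Y) = 1.5549 + 1.5839 - 2.6111 = 0.5277 bits ✓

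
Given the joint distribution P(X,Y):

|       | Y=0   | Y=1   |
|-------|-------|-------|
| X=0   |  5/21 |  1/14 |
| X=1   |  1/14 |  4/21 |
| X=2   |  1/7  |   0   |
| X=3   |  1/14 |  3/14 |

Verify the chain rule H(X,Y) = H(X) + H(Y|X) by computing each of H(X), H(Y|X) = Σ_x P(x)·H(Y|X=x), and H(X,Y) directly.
H(X) = 1.9473 bits, H(Y|X) = 0.6944 bits, H(X,Y) = 2.6418 bits

Marginal of X (row sums):
  P(X=0) = 5/21 + 1/14 = 13/42
  P(X=1) = 1/14 + 4/21 = 11/42
  P(X=2) = 1/7 + 0 = 1/7
  P(X=3) = 1/14 + 3/14 = 2/7
H(X) = -[(13/42)·log₂(13/42) + (11/42)·log₂(11/42) + (1/7)·log₂(1/7) + (2/7)·log₂(2/7)]
  = 0.523676 + 0.506232 + 0.401051 + 0.516387 = 1.9473 bits

H(Y|X) = Σ_x P(x)·H(Y|X=x):
  X=0: P(X=0) = 13/42, P(Y|X=0) = (10/13, 3/13) → H(Y|X=0) = 0.779350
  X=1: P(X=1) = 11/42, P(Y|X=1) = (3/11, 8/11) → H(Y|X=1) = 0.845351
  X=2: P(X=2) = 1/7, P(Y|X=2) = (1, 0) → H(Y|X=2) = 0.000000
  X=3: P(X=3) = 2/7, P(Y|X=3) = (1/4, 3/4) → H(Y|X=3) = 0.811278
H(Y|X) = (13/42)·0.779350 + (11/42)·0.845351 + (1/7)·0.000000 + (2/7)·0.811278 = 0.6944 bits

H(X,Y) = -Σ_{x,y} P(x,y) log₂ P(x,y). Per-cell terms -P(x,y)·log₂P(x,y):
  X=0: 0.492950, 0.271954
  X=1: 0.271954, 0.455680
  X=2: 0.401051, 0.000000
  X=3: 0.271954, 0.476227
  (cells with P = 0 contribute 0)
Sum of the 8 terms: H(X,Y) = 2.6418 bits

Chain rule check:
  H(X) + H(Y|X) = 1.9473 + 0.6944 = 2.6417 bits
  H(X,Y) = 2.6418 bits
✓ Chain rule verified (Δ = 0.0001 is 4-dp rounding noise: each of the three values was rounded independently).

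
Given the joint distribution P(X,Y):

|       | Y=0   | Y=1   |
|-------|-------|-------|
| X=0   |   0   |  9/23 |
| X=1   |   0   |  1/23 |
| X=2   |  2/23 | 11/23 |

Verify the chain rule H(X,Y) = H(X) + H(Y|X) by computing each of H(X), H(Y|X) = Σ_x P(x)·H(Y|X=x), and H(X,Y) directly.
H(X) = 1.1916 bits, H(Y|X) = 0.3501 bits, H(X,Y) = 1.5417 bits

Marginal of X (row sums):
  P(X=0) = 0 + 9/23 = 9/23
  P(X=1) = 0 + 1/23 = 1/23
  P(X=2) = 2/23 + 11/23 = 13/23
H(X) = -[(9/23)·log₂(9/23) + (1/23)·log₂(1/23) + (13/23)·log₂(13/23)]
  = 0.5297 + 0.1967 + 0.4652 = 1.1916 bits

H(Y|X) = Σ_x P(x)·H(Y|X=x):
  X=0: P(X=0) = 9/23, P(Y|X=0) = (0, 1) → H(Y|X=0) = 0.0000
  X=1: P(X=1) = 1/23, P(Y|X=1) = (0, 1) → H(Y|X=1) = 0.0000
  X=2: P(X=2) = 13/23, P(Y|X=2) = (2/13, 11/13) → H(Y|X=2) = 0.6194
H(Y|X) = (9/23)·0.0000 + (1/23)·0.0000 + (13/23)·0.6194 = 0.3501 bits

H(X,Y) = -Σ_{x,y} P(x,y) log₂ P(x,y). Per-cell terms -P(x,y)·log₂P(x,y):
  X=0: 0.0000, 0.5297
  X=1: 0.0000, 0.1967
  X=2: 0.3064, 0.5089
  (cells with P = 0 contribute 0)
Sum of the 6 terms: H(X,Y) = 1.5417 bits

Chain rule check:
  H(X) + H(Y|X) = 1.1916 + 0.3501 = 1.5417 bits
  H(X,Y) = 1.5417 bits
✓ Chain rule verified.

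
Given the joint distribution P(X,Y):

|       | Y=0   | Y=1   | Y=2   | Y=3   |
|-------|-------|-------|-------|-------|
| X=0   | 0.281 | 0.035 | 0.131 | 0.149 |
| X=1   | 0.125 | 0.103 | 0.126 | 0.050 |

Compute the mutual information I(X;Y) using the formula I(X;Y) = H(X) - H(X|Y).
0.0801 bits

I(X;Y) = H(X) - H(X|Y)

Marginal of X (row sums):
  P(X=0) = 0.281 + 0.035 + 0.131 + 0.149 = 0.596
  P(X=1) = 0.125 + 0.103 + 0.126 + 0.050 = 0.404
H(X) = -[0.596·log₂(0.596) + 0.404·log₂(0.404)]
  = 0.44498 + 0.52826 = 0.97324 bits

Marginal of Y (column sums):
  P(Y=0) = 0.281 + 0.125 = 0.406
  P(Y=1) = 0.035 + 0.103 = 0.138
  P(Y=2) = 0.131 + 0.126 = 0.257
  P(Y=3) = 0.149 + 0.050 = 0.199
H(X|Y) = Σ_y P(y)·H(X|Y=y):
  Y=0: P(Y=0) = 0.406, P(X|Y=0) = (281/406, 125/406) → H(X|Y=0) = 0.89071
  Y=1: P(Y=1) = 0.138, P(X|Y=1) = (35/138, 103/138) → H(X|Y=1) = 0.81697
  Y=2: P(Y=2) = 0.257, P(X|Y=2) = (131/257, 126/257) → H(X|Y=2) = 0.99973
  Y=3: P(Y=3) = 0.199, P(X|Y=3) = (149/199, 50/199) → H(X|Y=3) = 0.81326
H(X|Y) = 0.406·0.89071 + 0.138·0.81697 + 0.257·0.99973 + 0.199·0.81326 = 0.89314 bits

I(X;Y) = H(X) - H(X|Y) = 0.97324 - 0.89314 = 0.0801 bits

Cross-check via I(X;Y) = H(X) + H(Y) - H(X,Y): computing H(Y) from the column sums and H(X,Y) from the 8 cells in the same way gives H(Y) = 1.88955 bits and H(X,Y) = 2.78269 bits, so
I(X;Y) = 0.97324 + 1.88955 - 2.78269 = 0.0801 bits ✓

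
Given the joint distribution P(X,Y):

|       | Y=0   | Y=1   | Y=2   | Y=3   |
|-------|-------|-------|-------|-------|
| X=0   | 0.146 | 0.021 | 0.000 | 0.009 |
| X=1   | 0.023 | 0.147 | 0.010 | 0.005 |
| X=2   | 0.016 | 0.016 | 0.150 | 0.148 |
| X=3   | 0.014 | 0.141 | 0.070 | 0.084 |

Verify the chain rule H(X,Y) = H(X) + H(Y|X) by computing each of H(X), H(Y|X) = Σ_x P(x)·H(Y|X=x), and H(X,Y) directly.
H(X) = 1.9429 bits, H(Y|X) = 1.3399 bits, H(X,Y) = 3.2828 bits

Marginal of X (row sums):
  P(X=0) = 0.146 + 0.021 + 0.000 + 0.009 = 0.176
  P(X=1) = 0.023 + 0.147 + 0.010 + 0.005 = 0.185
  P(X=2) = 0.016 + 0.016 + 0.150 + 0.148 = 0.330
  P(X=3) = 0.014 + 0.141 + 0.070 + 0.084 = 0.309
H(X) = -[0.176·log₂(0.176) + 0.185·log₂(0.185) + 0.330·log₂(0.330) + 0.309·log₂(0.309)]
  = 0.4411181 + 0.4503645 + 0.5278225 + 0.5235453 = 1.9429 bits

H(Y|X) = Σ_x P(x)·H(Y|X=x):
  X=0: P(X=0) = 0.176, P(Y|X=0) = (73/88, 21/176, 0, 9/176) → H(Y|X=0) = 0.8089636
  X=1: P(X=1) = 0.185, P(Y|X=1) = (23/185, 147/185, 2/37, 1/37) → H(Y|X=1) = 1.0058535
  X=2: P(X=2) = 0.330, P(Y|X=2) = (8/165, 8/165, 5/11, 74/165) → H(Y|X=2) = 1.4592861
  X=3: P(X=3) = 0.309, P(Y|X=3) = (14/309, 47/103, 70/309, 28/103) → H(Y|X=3) = 1.7148799
H(Y|X) = 0.176·0.8089636 + 0.185·1.0058535 + 0.330·1.4592861 + 0.309·1.7148799 = 1.3399 bits

H(X,Y) = -Σ_{x,y} P(x,y) log₂ P(x,y). Per-cell terms -P(x,y)·log₂P(x,y):
  X=0: 0.4052901, 0.1170428, 0.0000000, 0.0611627
  X=1: 0.1251711, 0.4066185, 0.0664386, 0.0382193
  X=2: 0.0954525, 0.0954525, 0.4105448, 0.4079370
  X=3: 0.0862180, 0.3984988, 0.2685551, 0.3001712
  (cells with P = 0 contribute 0)
Sum of the 16 terms: H(X,Y) = 3.2828 bits

Chain rule check:
  H(X) + H(Y|X) = 1.9429 + 1.3399 = 3.2828 bits
  H(X,Y) = 3.2828 bits
✓ Chain rule verified.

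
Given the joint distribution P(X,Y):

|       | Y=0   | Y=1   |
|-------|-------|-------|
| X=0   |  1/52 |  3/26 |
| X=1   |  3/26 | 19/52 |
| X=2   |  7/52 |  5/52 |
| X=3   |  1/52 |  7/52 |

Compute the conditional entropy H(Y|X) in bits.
0.7716 bits

H(Y|X) = H(X,Y) - H(X)

H(X,Y) = -Σ_{x,y} P(x,y) log₂ P(x,y). Per-cell terms -P(x,y)·log₂P(x,y):
  X=0: 0.10962, 0.35948
  X=1: 0.35948, 0.53073
  X=2: 0.38945, 0.32486
  X=3: 0.10962, 0.38945
Sum of the 8 terms: H(X,Y) = 2.5727 bits

Marginal of X (row sums):
  P(X=0) = 1/52 + 3/26 = 7/52
  P(X=1) = 3/26 + 19/52 = 25/52
  P(X=2) = 7/52 + 5/52 = 3/13
  P(X=3) = 1/52 + 7/52 = 2/13
H(X) = -[(7/52)·log₂(7/52) + (25/52)·log₂(25/52) + (3/13)·log₂(3/13) + (2/13)·log₂(2/13)]
  = 0.38945 + 0.50797 + 0.48819 + 0.41545 = 1.8011 bits

H(Y|X) = H(X,Y) - H(X) = 2.5727 - 1.8011 = 0.7716 bits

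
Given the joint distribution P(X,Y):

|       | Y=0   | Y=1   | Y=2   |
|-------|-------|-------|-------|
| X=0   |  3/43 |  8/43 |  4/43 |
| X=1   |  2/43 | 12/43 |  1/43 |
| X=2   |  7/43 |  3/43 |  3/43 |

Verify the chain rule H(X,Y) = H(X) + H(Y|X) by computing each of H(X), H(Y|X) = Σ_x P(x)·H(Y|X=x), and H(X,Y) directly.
H(X) = 1.5818 bits, H(Y|X) = 1.2646 bits, H(X,Y) = 2.8464 bits

Marginal of X (row sums):
  P(X=0) = 3/43 + 8/43 + 4/43 = 15/43
  P(X=1) = 2/43 + 12/43 + 1/43 = 15/43
  P(X=2) = 7/43 + 3/43 + 3/43 = 13/43
H(X) = -[(15/43)·log₂(15/43) + (15/43)·log₂(15/43) + (13/43)·log₂(13/43)]
  = 0.5300 + 0.5300 + 0.5218 = 1.5818 bits

H(Y|X) = Σ_x P(x)·H(Y|X=x):
  X=0: P(X=0) = 15/43, P(Y|X=0) = (1/5, 8/15, 4/15) → H(Y|X=0) = 1.4566
  X=1: P(X=1) = 15/43, P(Y|X=1) = (2/15, 4/5, 1/15) → H(Y|X=1) = 0.9056
  X=2: P(X=2) = 13/43, P(Y|X=2) = (7/13, 3/13, 3/13) → H(Y|X=2) = 1.4573
H(Y|X) = (15/43)·1.4566 + (15/43)·0.9056 + (13/43)·1.4573 = 1.2646 bits

H(X,Y) = -Σ_{x,y} P(x,y) log₂ P(x,y). Per-cell terms -P(x,y)·log₂P(x,y):
  X=0: 0.2680, 0.4514, 0.3187
  X=1: 0.2059, 0.5139, 0.1262
  X=2: 0.4263, 0.2680, 0.2680
Sum of the 9 terms: H(X,Y) = 2.8464 bits

Chain rule check:
  H(X) + H(Y|X) = 1.5818 + 1.2646 = 2.8464 bits
  H(X,Y) = 2.8464 bits
✓ Chain rule verified.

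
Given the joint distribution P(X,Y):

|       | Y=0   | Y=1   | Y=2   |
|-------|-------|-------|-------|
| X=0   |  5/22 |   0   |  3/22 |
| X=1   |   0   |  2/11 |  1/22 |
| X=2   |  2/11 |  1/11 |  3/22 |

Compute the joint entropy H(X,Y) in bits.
2.6813 bits

H(X,Y) = -Σ_{x,y} P(x,y) log₂ P(x,y). Per-cell terms -P(x,y)·log₂P(x,y):
  X=0: 0.48580, 0.00000, 0.39197
  X=1: 0.00000, 0.44717, 0.20270
  X=2: 0.44717, 0.31449, 0.39197
  (cells with P = 0 contribute 0)
Sum of the 9 terms: H(X,Y) = 2.6813 bits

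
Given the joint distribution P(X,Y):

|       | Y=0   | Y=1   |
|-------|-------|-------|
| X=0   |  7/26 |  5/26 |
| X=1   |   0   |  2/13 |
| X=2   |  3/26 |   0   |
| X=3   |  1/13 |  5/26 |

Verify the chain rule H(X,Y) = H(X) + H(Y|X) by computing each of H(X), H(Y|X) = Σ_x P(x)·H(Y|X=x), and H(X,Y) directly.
H(X) = 1.7994 bits, H(Y|X) = 0.6846 bits, H(X,Y) = 2.4841 bits

Marginal of X (row sums):
  P(X=0) = 7/26 + 5/26 = 6/13
  P(X=1) = 0 + 2/13 = 2/13
  P(X=2) = 3/26 + 0 = 3/26
  P(X=3) = 1/13 + 5/26 = 7/26
H(X) = -[(6/13)·log₂(6/13) + (2/13)·log₂(2/13) + (3/26)·log₂(3/26) + (7/26)·log₂(7/26)]
  = 0.514836 + 0.415452 + 0.359478 + 0.509677 = 1.7994 bits

H(Y|X) = Σ_x P(x)·H(Y|X=x):
  X=0: P(X=0) = 6/13, P(Y|X=0) = (7/12, 5/12) → H(Y|X=0) = 0.979869
  X=1: P(X=1) = 2/13, P(Y|X=1) = (0, 1) → H(Y|X=1) = 0.000000
  X=2: P(X=2) = 3/26, P(Y|X=2) = (1, 0) → H(Y|X=2) = 0.000000
  X=3: P(X=3) = 7/26, P(Y|X=3) = (2/7, 5/7) → H(Y|X=3) = 0.863121
H(Y|X) = (6/13)·0.979869 + (2/13)·0.000000 + (3/26)·0.000000 + (7/26)·0.863121 = 0.6846 bits

H(X,Y) = -Σ_{x,y} P(x,y) log₂ P(x,y). Per-cell terms -P(x,y)·log₂P(x,y):
  X=0: 0.509677, 0.457406
  X=1: 0.000000, 0.415452
  X=2: 0.359478, 0.000000
  X=3: 0.284649, 0.457406
  (cells with P = 0 contribute 0)
Sum of the 8 terms: H(X,Y) = 2.4841 bits

Chain rule check:
  H(X) + H(Y|X) = 1.7994 + 0.6846 = 2.4840 bits
  H(X,Y) = 2.4841 bits
✓ Chain rule verified (Δ = 0.0001 is 4-dp rounding noise: each of the three values was rounded independently).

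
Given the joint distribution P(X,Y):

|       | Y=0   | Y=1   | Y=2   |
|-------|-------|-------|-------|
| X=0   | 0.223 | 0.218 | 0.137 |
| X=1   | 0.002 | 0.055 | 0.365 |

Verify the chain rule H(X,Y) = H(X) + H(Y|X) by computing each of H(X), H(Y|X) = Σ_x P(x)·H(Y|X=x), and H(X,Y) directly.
H(X) = 0.9824 bits, H(Y|X) = 1.1512 bits, H(X,Y) = 2.1335 bits

Marginal of X (row sums):
  P(X=0) = 0.223 + 0.218 + 0.137 = 0.578
  P(X=1) = 0.002 + 0.055 + 0.365 = 0.422
H(X) = -[0.578·log₂(0.578) + 0.422·log₂(0.422)]
  = 0.4571 + 0.5253 = 0.9824 bits

H(Y|X) = Σ_x P(x)·H(Y|X=x):
  X=0: P(X=0) = 0.578, P(Y|X=0) = (223/578, 109/289, 137/578) → H(Y|X=0) = 1.5530
  X=1: P(X=1) = 0.422, P(Y|X=1) = (1/211, 55/422, 365/422) → H(Y|X=1) = 0.6008
H(Y|X) = 0.578·1.5530 + 0.422·0.6008 = 1.1512 bits

H(X,Y) = -Σ_{x,y} P(x,y) log₂ P(x,y). Per-cell terms -P(x,y)·log₂P(x,y):
  X=0: 0.4828, 0.4791, 0.3929
  X=1: 0.0179, 0.2301, 0.5307
Sum of the 6 terms: H(X,Y) = 2.1335 bits

Chain rule check:
  H(X) + H(Y|X) = 0.9824 + 1.1512 = 2.1336 bits
  H(X,Y) = 2.1335 bits
✓ Chain rule verified (Δ = 0.0001 is 4-dp rounding noise: each of the three values was rounded independently).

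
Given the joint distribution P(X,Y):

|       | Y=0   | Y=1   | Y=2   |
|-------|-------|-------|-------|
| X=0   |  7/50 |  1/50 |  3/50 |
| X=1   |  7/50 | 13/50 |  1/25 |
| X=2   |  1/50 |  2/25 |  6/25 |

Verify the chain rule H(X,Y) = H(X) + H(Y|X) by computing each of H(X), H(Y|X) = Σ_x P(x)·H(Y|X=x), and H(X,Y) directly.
H(X) = 1.5309 bits, H(Y|X) = 1.2093 bits, H(X,Y) = 2.7402 bits

Marginal of X (row sums):
  P(X=0) = 7/50 + 1/50 + 3/50 = 11/50
  P(X=1) = 7/50 + 13/50 + 1/25 = 11/25
  P(X=2) = 1/50 + 2/25 + 6/25 = 17/50
H(X) = -[(11/50)·log₂(11/50) + (11/25)·log₂(11/25) + (17/50)·log₂(17/50)]
  = 0.4806 + 0.5211 + 0.5292 = 1.5309 bits

H(Y|X) = Σ_x P(x)·H(Y|X=x):
  X=0: P(X=0) = 11/50, P(Y|X=0) = (7/11, 1/11, 3/11) → H(Y|X=0) = 1.2407
  X=1: P(X=1) = 11/25, P(Y|X=1) = (7/22, 13/22, 1/11) → H(Y|X=1) = 1.2886
  X=2: P(X=2) = 17/50, P(Y|X=2) = (1/17, 4/17, 12/17) → H(Y|X=2) = 1.0863
H(Y|X) = (11/50)·1.2407 + (11/25)·1.2886 + (17/50)·1.0863 = 1.2093 bits

H(X,Y) = -Σ_{x,y} P(x,y) log₂ P(x,y). Per-cell terms -P(x,y)·log₂P(x,y):
  X=0: 0.3971, 0.1129, 0.2435
  X=1: 0.3971, 0.5053, 0.1858
  X=2: 0.1129, 0.2915, 0.4941
Sum of the 9 terms: H(X,Y) = 2.7402 bits

Chain rule check:
  H(X) + H(Y|X) = 1.5309 + 1.2093 = 2.7402 bits
  H(X,Y) = 2.7402 bits
✓ Chain rule verified.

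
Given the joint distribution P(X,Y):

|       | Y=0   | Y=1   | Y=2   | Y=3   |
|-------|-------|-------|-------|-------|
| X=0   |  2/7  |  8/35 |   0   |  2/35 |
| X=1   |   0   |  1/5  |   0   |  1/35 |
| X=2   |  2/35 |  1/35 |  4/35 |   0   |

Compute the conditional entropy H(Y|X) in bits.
1.1777 bits

H(Y|X) = H(X,Y) - H(X)

H(X,Y) = -Σ_{x,y} P(x,y) log₂ P(x,y). Per-cell terms -P(x,y)·log₂P(x,y):
  X=0: 0.51639, 0.48669, 0.00000, 0.23596
  X=1: 0.00000, 0.46439, 0.00000, 0.14655
  X=2: 0.23596, 0.14655, 0.35763, 0.00000
  (cells with P = 0 contribute 0)
Sum of the 12 terms: H(X,Y) = 2.5901 bits

Marginal of X (row sums):
  P(X=0) = 2/7 + 8/35 + 0 + 2/35 = 4/7
  P(X=1) = 0 + 1/5 + 0 + 1/35 = 8/35
  P(X=2) = 2/35 + 1/35 + 4/35 + 0 = 1/5
H(X) = -[(4/7)·log₂(4/7) + (8/35)·log₂(8/35) + (1/5)·log₂(1/5)]
  = 0.46135 + 0.48669 + 0.46439 = 1.4124 bits

H(Y|X) = H(X,Y) - H(X) = 2.5901 - 1.4124 = 1.1777 bits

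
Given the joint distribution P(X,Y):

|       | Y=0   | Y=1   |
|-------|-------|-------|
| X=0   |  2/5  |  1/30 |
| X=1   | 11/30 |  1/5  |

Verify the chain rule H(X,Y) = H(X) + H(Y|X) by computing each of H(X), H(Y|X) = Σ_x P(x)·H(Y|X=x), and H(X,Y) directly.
H(X) = 0.9871 bits, H(Y|X) = 0.7003 bits, H(X,Y) = 1.6875 bits

Marginal of X (row sums):
  P(X=0) = 2/5 + 1/30 = 13/30
  P(X=1) = 11/30 + 1/5 = 17/30
H(X) = -[(13/30)·log₂(13/30) + (17/30)·log₂(17/30)]
  = 0.5228 + 0.4643 = 0.9871 bits

H(Y|X) = Σ_x P(x)·H(Y|X=x):
  X=0: P(X=0) = 13/30, P(Y|X=0) = (12/13, 1/13) → H(Y|X=0) = 0.3912
  X=1: P(X=1) = 17/30, P(Y|X=1) = (11/17, 6/17) → H(Y|X=1) = 0.9367
H(Y|X) = (13/30)·0.3912 + (17/30)·0.9367 = 0.7003 bits

H(X,Y) = -Σ_{x,y} P(x,y) log₂ P(x,y). Per-cell terms -P(x,y)·log₂P(x,y):
  X=0: 0.5288, 0.1636
  X=1: 0.5307, 0.4644
Sum of the 4 terms: H(X,Y) = 1.6875 bits

Chain rule check:
  H(X) + H(Y|X) = 0.9871 + 0.7003 = 1.6874 bits
  H(X,Y) = 1.6875 bits
✓ Chain rule verified (Δ = 0.0001 is 4-dp rounding noise: each of the three values was rounded independently).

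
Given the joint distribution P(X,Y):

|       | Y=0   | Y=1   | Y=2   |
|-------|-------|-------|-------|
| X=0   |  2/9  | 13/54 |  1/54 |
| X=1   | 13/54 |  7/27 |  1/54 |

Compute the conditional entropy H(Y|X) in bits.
1.1904 bits

H(Y|X) = H(X,Y) - H(X)

H(X,Y) = -Σ_{x,y} P(x,y) log₂ P(x,y). Per-cell terms -P(x,y)·log₂P(x,y):
  X=0: 0.482206, 0.494589, 0.106572
  X=1: 0.494589, 0.504916, 0.106572
Sum of the 6 terms: H(X,Y) = 2.18944 bits

Marginal of X (row sums):
  P(X=0) = 2/9 + 13/54 + 1/54 = 13/27
  P(X=1) = 13/54 + 7/27 + 1/54 = 14/27
H(X) = -[(13/27)·log₂(13/27) + (14/27)·log₂(14/27)]
  = 0.507697 + 0.491313 = 0.99901 bits

H(Y|X) = H(X,Y) - H(X) = 2.18944 - 0.99901 = 1.1904 bits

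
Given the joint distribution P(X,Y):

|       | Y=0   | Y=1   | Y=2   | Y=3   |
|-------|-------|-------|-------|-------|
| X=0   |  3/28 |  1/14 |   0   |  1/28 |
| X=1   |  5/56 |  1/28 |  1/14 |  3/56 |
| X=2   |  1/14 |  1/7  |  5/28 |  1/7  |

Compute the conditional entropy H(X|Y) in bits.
1.2897 bits

H(X|Y) = H(X,Y) - H(Y)

H(X,Y) = -Σ_{x,y} P(x,y) log₂ P(x,y). Per-cell terms -P(x,y)·log₂P(x,y):
  X=0: 0.345256, 0.271954, 0.000000, 0.171691
  X=1: 0.311199, 0.171691, 0.271954, 0.226200
  X=2: 0.271954, 0.401051, 0.443826, 0.401051
  (cells with P = 0 contribute 0)
Sum of the 12 terms: H(X,Y) = 3.28783 bits

Marginal of Y (column sums):
  P(Y=0) = 3/28 + 5/56 + 1/14 = 15/56
  P(Y=1) = 1/14 + 1/28 + 1/7 = 1/4
  P(Y=2) = 0 + 1/14 + 5/28 = 1/4
  P(Y=3) = 1/28 + 3/56 + 1/7 = 13/56
H(Y) = -[(15/56)·log₂(15/56) + (1/4)·log₂(1/4) + (1/4)·log₂(1/4) + (13/56)·log₂(13/56)]
  = 0.509053 + 0.500000 + 0.500000 + 0.489105 = 1.99816 bits

H(X|Y) = H(X,Y) - H(Y) = 3.28783 - 1.99816 = 1.2897 bits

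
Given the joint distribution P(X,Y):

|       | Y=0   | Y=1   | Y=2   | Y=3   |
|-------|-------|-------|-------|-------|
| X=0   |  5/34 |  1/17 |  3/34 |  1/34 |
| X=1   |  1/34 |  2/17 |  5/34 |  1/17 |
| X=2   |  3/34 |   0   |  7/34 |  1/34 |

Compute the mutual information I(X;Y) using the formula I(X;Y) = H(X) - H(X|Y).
0.2231 bits

I(X;Y) = H(X) - H(X|Y)

Marginal of X (row sums):
  P(X=0) = 5/34 + 1/17 + 3/34 + 1/34 = 11/34
  P(X=1) = 1/34 + 2/17 + 5/34 + 1/17 = 6/17
  P(X=2) = 3/34 + 0 + 7/34 + 1/34 = 11/34
H(X) = -[(11/34)·log₂(11/34) + (6/17)·log₂(6/17) + (11/34)·log₂(11/34)]
  = 0.5267 + 0.5303 + 0.5267 = 1.5837 bits

Marginal of Y (column sums):
  P(Y=0) = 5/34 + 1/34 + 3/34 = 9/34
  P(Y=1) = 1/17 + 2/17 + 0 = 3/17
  P(Y=2) = 3/34 + 5/34 + 7/34 = 15/34
  P(Y=3) = 1/34 + 1/17 + 1/34 = 2/17
H(X|Y) = Σ_y P(y)·H(X|Y=y):
  Y=0: P(Y=0) = 9/34, P(X|Y=0) = (5/9, 1/9, 1/3) → H(X|Y=0) = 1.3516
  Y=1: P(Y=1) = 3/17, P(X|Y=1) = (1/3, 2/3, 0) → H(X|Y=1) = 0.9183
  Y=2: P(Y=2) = 15/34, P(X|Y=2) = (1/5, 1/3, 7/15) → H(X|Y=2) = 1.5058
  Y=3: P(Y=3) = 2/17, P(X|Y=3) = (1/4, 1/2, 1/4) → H(X|Y=3) = 1.5000
H(X|Y) = (9/34)·1.3516 + (3/17)·0.9183 + (15/34)·1.5058 + (2/17)·1.5000 = 1.3606 bits

I(X;Y) = H(X) - H(X|Y) = 1.5837 - 1.3606 = 0.2231 bits

Cross-check via I(X;Y) = H(X) + H(Y) - H(X,Y): computing H(Y) from the column sums and H(X,Y) from the 12 cells in the same way gives H(Y) = 1.8333 bits and H(X,Y) = 3.1939 bits, so
I(X;Y) = 1.5837 + 1.8333 - 3.1939 = 0.2231 bits ✓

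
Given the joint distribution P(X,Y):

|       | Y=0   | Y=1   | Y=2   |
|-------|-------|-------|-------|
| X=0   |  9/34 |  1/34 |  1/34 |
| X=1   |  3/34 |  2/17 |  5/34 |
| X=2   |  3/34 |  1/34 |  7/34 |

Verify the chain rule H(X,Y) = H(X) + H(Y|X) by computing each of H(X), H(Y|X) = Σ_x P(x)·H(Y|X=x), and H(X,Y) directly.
H(X) = 1.5837 bits, H(Y|X) = 1.2302 bits, H(X,Y) = 2.8139 bits

Marginal of X (row sums):
  P(X=0) = 9/34 + 1/34 + 1/34 = 11/34
  P(X=1) = 3/34 + 2/17 + 5/34 = 6/17
  P(X=2) = 3/34 + 1/34 + 7/34 = 11/34
H(X) = -[(11/34)·log₂(11/34) + (6/17)·log₂(6/17) + (11/34)·log₂(11/34)]
  = 0.52672 + 0.53029 + 0.52672 = 1.5837 bits

H(Y|X) = Σ_x P(x)·H(Y|X=x):
  X=0: P(X=0) = 11/34, P(Y|X=0) = (9/11, 1/11, 1/11) → H(Y|X=0) = 0.86586
  X=1: P(X=1) = 6/17, P(Y|X=1) = (1/4, 1/3, 5/12) → H(Y|X=1) = 1.55459
  X=2: P(X=2) = 11/34, P(Y|X=2) = (3/11, 1/11, 7/11) → H(Y|X=2) = 1.24067
H(Y|X) = (11/34)·0.86586 + (6/17)·1.55459 + (11/34)·1.24067 = 1.2302 bits

H(X,Y) = -Σ_{x,y} P(x,y) log₂ P(x,y). Per-cell terms -P(x,y)·log₂P(x,y):
  X=0: 0.50758, 0.14963, 0.14963
  X=1: 0.30904, 0.36323, 0.40670
  X=2: 0.30904, 0.14963, 0.46943
Sum of the 9 terms: H(X,Y) = 2.8139 bits

Chain rule check:
  H(X) + H(Y|X) = 1.5837 + 1.2302 = 2.8139 bits
  H(X,Y) = 2.8139 bits
✓ Chain rule verified.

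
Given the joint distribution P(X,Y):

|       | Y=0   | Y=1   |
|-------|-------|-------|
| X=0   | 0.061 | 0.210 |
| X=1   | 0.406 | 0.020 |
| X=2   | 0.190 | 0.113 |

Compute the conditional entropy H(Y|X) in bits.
0.6136 bits

H(Y|X) = H(X,Y) - H(X)

H(X,Y) = -Σ_{x,y} P(x,y) log₂ P(x,y). Per-cell terms -P(x,y)·log₂P(x,y):
  X=0: 0.2461, 0.4728
  X=1: 0.5280, 0.1129
  X=2: 0.4552, 0.3555
Sum of the 6 terms: H(X,Y) = 2.1705 bits

Marginal of X (row sums):
  P(X=0) = 0.061 + 0.210 = 0.271
  P(X=1) = 0.406 + 0.020 = 0.426
  P(X=2) = 0.190 + 0.113 = 0.303
H(X) = -[0.271·log₂(0.271) + 0.426·log₂(0.426) + 0.303·log₂(0.303)]
  = 0.5105 + 0.5244 + 0.5220 = 1.5569 bits

H(Y|X) = H(X,Y) - H(X) = 2.1705 - 1.5569 = 0.6136 bits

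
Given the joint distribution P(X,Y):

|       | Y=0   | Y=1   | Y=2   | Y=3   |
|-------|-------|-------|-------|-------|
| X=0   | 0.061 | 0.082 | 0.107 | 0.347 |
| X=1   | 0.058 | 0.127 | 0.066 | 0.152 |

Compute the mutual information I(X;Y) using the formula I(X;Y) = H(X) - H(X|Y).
0.0433 bits

I(X;Y) = H(X) - H(X|Y)

Marginal of X (row sums):
  P(X=0) = 0.061 + 0.082 + 0.107 + 0.347 = 0.597
  P(X=1) = 0.058 + 0.127 + 0.066 + 0.152 = 0.403
H(X) = -[0.597·log₂(0.597) + 0.403·log₂(0.403)]
  = 0.4443 + 0.5284 = 0.9727 bits

Marginal of Y (column sums):
  P(Y=0) = 0.061 + 0.058 = 0.119
  P(Y=1) = 0.082 + 0.127 = 0.209
  P(Y=2) = 0.107 + 0.066 = 0.173
  P(Y=3) = 0.347 + 0.152 = 0.499
H(X|Y) = Σ_y P(y)·H(X|Y=y):
  Y=0: P(Y=0) = 0.119, P(X|Y=0) = (61/119, 58/119) → H(X|Y=0) = 0.9995
  Y=1: P(Y=1) = 0.209, P(X|Y=1) = (82/209, 127/209) → H(X|Y=1) = 0.9663
  Y=2: P(Y=2) = 0.173, P(X|Y=2) = (107/173, 66/173) → H(X|Y=2) = 0.9591
  Y=3: P(Y=3) = 0.499, P(X|Y=3) = (347/499, 152/499) → H(X|Y=3) = 0.8869
H(X|Y) = 0.119·0.9995 + 0.209·0.9663 + 0.173·0.9591 + 0.499·0.8869 = 0.9294 bits

I(X;Y) = H(X) - H(X|Y) = 0.9727 - 0.9294 = 0.0433 bits

Cross-check via I(X;Y) = H(X) + H(Y) - H(X,Y): computing H(Y) from the column sums and H(X,Y) from the 8 cells in the same way gives H(Y) = 1.7758 bits and H(X,Y) = 2.7052 bits, so
I(X;Y) = 0.9727 + 1.7758 - 2.7052 = 0.0433 bits ✓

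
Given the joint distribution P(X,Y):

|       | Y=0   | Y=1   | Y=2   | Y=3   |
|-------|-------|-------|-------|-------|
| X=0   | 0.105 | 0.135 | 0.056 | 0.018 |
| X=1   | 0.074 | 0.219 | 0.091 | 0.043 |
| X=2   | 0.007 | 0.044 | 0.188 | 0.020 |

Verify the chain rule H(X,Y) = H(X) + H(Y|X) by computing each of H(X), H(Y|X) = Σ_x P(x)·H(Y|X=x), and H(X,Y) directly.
H(X) = 1.5538 bits, H(Y|X) = 1.5971 bits, H(X,Y) = 3.1509 bits

Marginal of X (row sums):
  P(X=0) = 0.105 + 0.135 + 0.056 + 0.018 = 0.314
  P(X=1) = 0.074 + 0.219 + 0.091 + 0.043 = 0.427
  P(X=2) = 0.007 + 0.044 + 0.188 + 0.020 = 0.259
H(X) = -[0.314·log₂(0.314) + 0.427·log₂(0.427) + 0.259·log₂(0.259)]
  = 0.524745 + 0.524224 + 0.504785 = 1.5538 bits

H(Y|X) = Σ_x P(x)·H(Y|X=x):
  X=0: P(X=0) = 0.314, P(Y|X=0) = (105/314, 135/314, 28/157, 9/157) → H(Y|X=0) = 1.732084
  X=1: P(X=1) = 0.427, P(Y|X=1) = (74/427, 219/427, 13/61, 43/427) → H(Y|X=1) = 1.741098
  X=2: P(X=2) = 0.259, P(Y|X=2) = (1/37, 44/259, 188/259, 20/259) → H(Y|X=2) = 1.196083
H(Y|X) = 0.314·1.732084 + 0.427·1.741098 + 0.259·1.196083 = 1.5971 bits

H(X,Y) = -Σ_{x,y} P(x,y) log₂ P(x,y). Per-cell terms -P(x,y)·log₂P(x,y):
  X=0: 0.341412, 0.390011, 0.232872, 0.104325
  X=1: 0.277968, 0.479828, 0.314677, 0.195199
  X=2: 0.050109, 0.198280, 0.453305, 0.112877
Sum of the 12 terms: H(X,Y) = 3.1509 bits

Chain rule check:
  H(X) + H(Y|X) = 1.5538 + 1.5971 = 3.1509 bits
  H(X,Y) = 3.1509 bits
✓ Chain rule verified.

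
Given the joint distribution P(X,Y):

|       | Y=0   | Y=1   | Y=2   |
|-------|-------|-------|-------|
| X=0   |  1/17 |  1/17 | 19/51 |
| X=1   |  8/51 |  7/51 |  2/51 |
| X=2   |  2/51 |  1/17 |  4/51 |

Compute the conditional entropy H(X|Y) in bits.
1.2094 bits

H(X|Y) = H(X,Y) - H(Y)

H(X,Y) = -Σ_{x,y} P(x,y) log₂ P(x,y). Per-cell terms -P(x,y)·log₂P(x,y):
  X=0: 0.240439, 0.240439, 0.530695
  X=1: 0.419204, 0.393245, 0.183232
  X=2: 0.183232, 0.240439, 0.288033
Sum of the 9 terms: H(X,Y) = 2.71896 bits

Marginal of Y (column sums):
  P(Y=0) = 1/17 + 8/51 + 2/51 = 13/51
  P(Y=1) = 1/17 + 7/51 + 1/17 = 13/51
  P(Y=2) = 19/51 + 2/51 + 4/51 = 25/51
H(Y) = -[(13/51)·log₂(13/51) + (13/51)·log₂(13/51) + (25/51)·log₂(25/51)]
  = 0.502663 + 0.502663 + 0.504201 = 1.50953 bits

H(X|Y) = H(X,Y) - H(Y) = 2.71896 - 1.50953 = 1.2094 bits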